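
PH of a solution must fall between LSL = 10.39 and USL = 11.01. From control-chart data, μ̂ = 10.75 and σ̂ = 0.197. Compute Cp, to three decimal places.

0.525

Cp = (USL − LSL) / (6σ̂) = (11.01 − 10.39) / (6 × 0.197) = 0.6200 / 1.1820 = 0.5245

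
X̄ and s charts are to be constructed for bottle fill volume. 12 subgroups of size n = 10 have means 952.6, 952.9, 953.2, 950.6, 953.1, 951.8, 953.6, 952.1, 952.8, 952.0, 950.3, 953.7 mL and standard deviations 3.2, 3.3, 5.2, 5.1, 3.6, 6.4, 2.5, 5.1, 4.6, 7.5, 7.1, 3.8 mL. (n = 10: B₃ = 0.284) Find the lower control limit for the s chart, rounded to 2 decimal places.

1.36

s̄ = (3.2 + 3.3 + 5.2 + 5.1 + 3.6 + 6.4 + 2.5 + 5.1 + 4.6 + 7.5 + 7.1 + 3.8) / 12 = 4.7833
LCL_s = B₃·s̄ = 0.284 × 4.7833 = 1.3585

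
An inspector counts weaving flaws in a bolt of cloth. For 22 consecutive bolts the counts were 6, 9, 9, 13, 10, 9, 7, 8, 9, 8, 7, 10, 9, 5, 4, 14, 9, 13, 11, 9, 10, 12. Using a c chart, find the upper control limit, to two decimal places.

c̄ = (6 + 9 + 9 + 13 + 10 + 9 + 7 + 8 + 9 + 8 + 7 + 10 + 9 + 5 + 4 + 14 + 9 + 13 + 11 + 9 + 10 + 12) / 22 = 201 / 22 = 9.1364
UCL = c̄ + 3√c̄ = 9.1364 + 3 × √9.1364 = 9.1364 + 3 × 3.0226 = 18.2043

18.20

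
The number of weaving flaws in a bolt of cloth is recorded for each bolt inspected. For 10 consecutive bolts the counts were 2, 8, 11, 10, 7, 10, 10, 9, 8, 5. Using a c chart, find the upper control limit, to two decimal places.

c̄ = (2 + 8 + 11 + 10 + 7 + 10 + 10 + 9 + 8 + 5) / 10 = 80 / 10 = 8.0000
UCL = c̄ + 3√c̄ = 8.0000 + 3 × √8.0000 = 8.0000 + 3 × 2.8284 = 16.4853

16.49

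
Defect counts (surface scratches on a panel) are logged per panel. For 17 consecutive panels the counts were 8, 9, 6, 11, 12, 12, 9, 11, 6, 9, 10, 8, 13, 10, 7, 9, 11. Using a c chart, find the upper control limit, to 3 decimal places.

18.703

c̄ = (8 + 9 + 6 + 11 + 12 + 12 + 9 + 11 + 6 + 9 + 10 + 8 + 13 + 10 + 7 + 9 + 11) / 17 = 161 / 17 = 9.4706
UCL = c̄ + 3√c̄ = 9.4706 + 3 × √9.4706 = 9.4706 + 3 × 3.0774 = 18.7029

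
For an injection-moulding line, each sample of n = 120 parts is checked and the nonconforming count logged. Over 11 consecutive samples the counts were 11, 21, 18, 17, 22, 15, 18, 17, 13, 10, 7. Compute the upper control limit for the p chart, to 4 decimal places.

p̄ = Σdᵢ / (k·n) = 169 / (11 × 120) = 0.12803
UCL = p̄ + 3·√(p̄(1−p̄)/n) = 0.12803 + 3 × √(0.12803×0.87197/120) = 0.12803 + 3 × 0.03050 = 0.21953

0.2195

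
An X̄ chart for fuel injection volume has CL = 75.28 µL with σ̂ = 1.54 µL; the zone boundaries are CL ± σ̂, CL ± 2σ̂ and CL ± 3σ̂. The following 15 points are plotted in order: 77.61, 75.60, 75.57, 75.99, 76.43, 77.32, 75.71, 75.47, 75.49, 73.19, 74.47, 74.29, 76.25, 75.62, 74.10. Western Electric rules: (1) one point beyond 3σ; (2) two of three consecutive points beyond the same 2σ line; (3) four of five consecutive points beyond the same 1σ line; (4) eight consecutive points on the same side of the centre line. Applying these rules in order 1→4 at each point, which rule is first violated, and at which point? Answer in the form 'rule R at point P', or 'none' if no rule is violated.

rule 4 at point 8

Zone of each point (C = within 1σ̂, B = 1σ̂–2σ̂, A = 2σ̂–3σ̂, * = beyond 3σ̂; sign = side of CL): 1:+B, 2:+C, 3:+C, 4:+C, 5:+C, 6:+B, 7:+C, 8:+C, 9:+C, 10:-B, 11:-C, 12:-C, 13:+C, 14:+C, 15:-C
Rule 4 (eight consecutive points on the same side of the centre line) is satisfied at point 8.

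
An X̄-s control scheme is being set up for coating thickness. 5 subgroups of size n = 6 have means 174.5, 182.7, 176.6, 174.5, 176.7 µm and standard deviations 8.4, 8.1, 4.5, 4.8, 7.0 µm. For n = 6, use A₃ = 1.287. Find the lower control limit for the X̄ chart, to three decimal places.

168.557

X̄̄ = (174.5 + 182.7 + 176.6 + 174.5 + 176.7) / 5 = 177.0000
s̄ = (8.4 + 8.1 + 4.5 + 4.8 + 7.0) / 5 = 6.5600
LCL = X̄̄ − A₃·s̄ = 177.0000 − 1.287 × 6.5600 = 168.5573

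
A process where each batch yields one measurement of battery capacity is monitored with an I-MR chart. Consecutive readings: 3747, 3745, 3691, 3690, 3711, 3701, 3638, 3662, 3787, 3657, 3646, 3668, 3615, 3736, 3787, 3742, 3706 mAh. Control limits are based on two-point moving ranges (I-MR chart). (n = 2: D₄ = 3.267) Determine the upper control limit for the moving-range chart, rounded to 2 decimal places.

157.02

Moving ranges: 2, 54, 1, 21, 10, 63, 24, 125, 130, 11, 22, 53, 121, 51, 45, 36; M̄R̄ = 769.0000 / 16 = 48.0625
UCL_MR = D₄·M̄R̄ = 3.267 × 48.0625 = 157.0202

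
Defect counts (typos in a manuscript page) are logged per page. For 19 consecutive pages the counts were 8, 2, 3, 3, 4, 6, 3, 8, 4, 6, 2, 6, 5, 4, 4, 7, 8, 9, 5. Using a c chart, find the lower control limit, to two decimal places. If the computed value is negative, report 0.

0.00

c̄ = (8 + 2 + 3 + 3 + 4 + 6 + 3 + 8 + 4 + 6 + 2 + 6 + 5 + 4 + 4 + 7 + 8 + 9 + 5) / 19 = 97 / 19 = 5.1053
LCL = c̄ − 3√c̄ = 5.1053 − 3 × 2.2595 = -1.6732 → 0 (cannot be negative)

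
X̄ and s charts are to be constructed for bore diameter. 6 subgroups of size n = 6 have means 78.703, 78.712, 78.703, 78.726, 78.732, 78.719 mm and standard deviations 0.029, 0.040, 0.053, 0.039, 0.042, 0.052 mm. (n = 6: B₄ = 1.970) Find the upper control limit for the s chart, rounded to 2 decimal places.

0.08

s̄ = (0.029 + 0.040 + 0.053 + 0.039 + 0.042 + 0.052) / 6 = 0.0425
UCL_s = B₄·s̄ = 1.970 × 0.0425 = 0.0837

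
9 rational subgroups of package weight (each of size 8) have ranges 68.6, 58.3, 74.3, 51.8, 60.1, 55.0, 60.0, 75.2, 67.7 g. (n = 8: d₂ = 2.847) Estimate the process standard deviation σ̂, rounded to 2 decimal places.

R̄ = (68.6 + 58.3 + 74.3 + 51.8 + 60.1 + 55.0 + 60.0 + 75.2 + 67.7) / 9 = 63.4444
σ̂ = R̄ / d₂ = 63.4444 / 2.847 = 22.2847

22.28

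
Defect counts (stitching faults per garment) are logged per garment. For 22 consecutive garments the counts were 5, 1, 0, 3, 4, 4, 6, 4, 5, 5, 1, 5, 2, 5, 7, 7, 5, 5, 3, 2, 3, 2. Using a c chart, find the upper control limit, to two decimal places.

9.68

c̄ = (5 + 1 + 0 + 3 + 4 + 4 + 6 + 4 + 5 + 5 + 1 + 5 + 2 + 5 + 7 + 7 + 5 + 5 + 3 + 2 + 3 + 2) / 22 = 84 / 22 = 3.8182
UCL = c̄ + 3√c̄ = 3.8182 + 3 × √3.8182 = 3.8182 + 3 × 1.9540 = 9.6802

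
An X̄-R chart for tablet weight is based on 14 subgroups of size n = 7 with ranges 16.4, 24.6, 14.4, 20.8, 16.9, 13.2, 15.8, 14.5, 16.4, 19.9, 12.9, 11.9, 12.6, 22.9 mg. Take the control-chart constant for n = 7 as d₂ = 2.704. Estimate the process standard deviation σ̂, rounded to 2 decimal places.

6.16

R̄ = (16.4 + 24.6 + 14.4 + 20.8 + 16.9 + 13.2 + 15.8 + 14.5 + 16.4 + 19.9 + 12.9 + 11.9 + 12.6 + 22.9) / 14 = 16.6571
σ̂ = R̄ / d₂ = 16.6571 / 2.704 = 6.1602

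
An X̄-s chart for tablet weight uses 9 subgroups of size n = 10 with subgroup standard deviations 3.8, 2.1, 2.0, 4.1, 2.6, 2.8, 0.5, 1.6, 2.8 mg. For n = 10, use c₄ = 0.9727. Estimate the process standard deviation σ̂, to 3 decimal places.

s̄ = (3.8 + 2.1 + 2.0 + 4.1 + 2.6 + 2.8 + 0.5 + 1.6 + 2.8) / 9 = 2.4778
σ̂ = s̄ / c₄ = 2.4778 / 0.9727 = 2.5473

2.547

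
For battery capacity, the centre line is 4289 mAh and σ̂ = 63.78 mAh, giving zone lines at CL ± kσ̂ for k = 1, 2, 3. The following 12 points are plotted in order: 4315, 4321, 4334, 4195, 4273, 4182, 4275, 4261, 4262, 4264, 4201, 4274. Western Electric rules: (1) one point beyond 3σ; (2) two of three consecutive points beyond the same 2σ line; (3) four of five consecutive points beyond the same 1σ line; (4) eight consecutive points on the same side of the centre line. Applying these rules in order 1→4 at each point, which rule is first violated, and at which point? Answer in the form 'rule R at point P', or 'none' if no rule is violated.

Zone of each point (C = within 1σ̂, B = 1σ̂–2σ̂, A = 2σ̂–3σ̂, * = beyond 3σ̂; sign = side of CL): 1:+C, 2:+C, 3:+C, 4:-B, 5:-C, 6:-B, 7:-C, 8:-C, 9:-C, 10:-C, 11:-B, 12:-C
Rule 4 (eight consecutive points on the same side of the centre line) is satisfied at point 11.

rule 4 at point 11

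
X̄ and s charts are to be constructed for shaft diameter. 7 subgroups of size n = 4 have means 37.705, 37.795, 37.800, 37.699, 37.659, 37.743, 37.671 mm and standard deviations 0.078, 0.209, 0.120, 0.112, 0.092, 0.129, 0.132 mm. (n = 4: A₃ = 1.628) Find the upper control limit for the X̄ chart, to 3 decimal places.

37.927

X̄̄ = (37.705 + 37.795 + 37.800 + 37.699 + 37.659 + 37.743 + 37.671) / 7 = 37.7246
s̄ = (0.078 + 0.209 + 0.120 + 0.112 + 0.092 + 0.129 + 0.132) / 7 = 0.1246
UCL = X̄̄ + A₃·s̄ = 37.7246 + 1.628 × 0.1246 = 37.9274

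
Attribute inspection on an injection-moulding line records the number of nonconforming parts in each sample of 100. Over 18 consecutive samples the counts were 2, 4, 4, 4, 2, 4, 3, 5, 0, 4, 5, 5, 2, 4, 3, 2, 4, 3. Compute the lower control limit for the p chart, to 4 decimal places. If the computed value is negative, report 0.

p̄ = Σdᵢ / (k·n) = 60 / (18 × 100) = 0.03333
LCL = p̄ − 3·√(p̄(1−p̄)/n) = 0.03333 − 3 × 0.01795 = -0.02052 → 0 (negative, so LCL = 0)

0.0000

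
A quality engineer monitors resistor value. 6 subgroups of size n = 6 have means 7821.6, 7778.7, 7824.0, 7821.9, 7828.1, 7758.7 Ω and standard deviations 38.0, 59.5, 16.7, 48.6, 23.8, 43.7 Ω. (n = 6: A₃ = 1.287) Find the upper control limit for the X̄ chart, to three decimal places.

7854.899

X̄̄ = (7821.6 + 7778.7 + 7824.0 + 7821.9 + 7828.1 + 7758.7) / 6 = 7805.5000
s̄ = (38.0 + 59.5 + 16.7 + 48.6 + 23.8 + 43.7) / 6 = 38.3833
UCL = X̄̄ + A₃·s̄ = 7805.5000 + 1.287 × 38.3833 = 7854.8993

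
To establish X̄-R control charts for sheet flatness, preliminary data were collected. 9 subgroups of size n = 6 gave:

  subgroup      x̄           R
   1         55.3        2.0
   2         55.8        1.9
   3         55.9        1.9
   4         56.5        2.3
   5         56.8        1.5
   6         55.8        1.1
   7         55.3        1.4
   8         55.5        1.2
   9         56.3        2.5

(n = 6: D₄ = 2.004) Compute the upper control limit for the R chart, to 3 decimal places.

3.518

R̄ = (2.0 + 1.9 + 1.9 + 2.3 + 1.5 + 1.1 + 1.4 + 1.2 + 2.5) / 9 = 15.8000 / 9 = 1.7556
UCL_R = D₄·R̄ = 2.004 × 1.7556 = 3.5181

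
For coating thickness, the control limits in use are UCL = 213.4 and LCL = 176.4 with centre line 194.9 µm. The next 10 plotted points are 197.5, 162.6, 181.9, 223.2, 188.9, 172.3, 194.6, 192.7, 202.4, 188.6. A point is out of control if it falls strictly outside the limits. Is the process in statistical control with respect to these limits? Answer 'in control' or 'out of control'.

Compare each point to [176.4, 213.4]: sample 2 = 162.6 < LCL; sample 4 = 223.2 > UCL; sample 6 = 172.3 < LCL.

out of control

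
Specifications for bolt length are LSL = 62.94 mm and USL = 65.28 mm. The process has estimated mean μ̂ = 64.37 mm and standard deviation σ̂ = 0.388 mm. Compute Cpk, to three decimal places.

0.782

Cpu = (USL − μ̂) / (3σ̂) = (65.28 − 64.37) / (3 × 0.388) = 0.7818; Cpl = (μ̂ − LSL) / (3σ̂) = (64.37 − 62.94) / (3 × 0.388) = 1.2285; Cpk = min(Cpu, Cpl) = 0.7818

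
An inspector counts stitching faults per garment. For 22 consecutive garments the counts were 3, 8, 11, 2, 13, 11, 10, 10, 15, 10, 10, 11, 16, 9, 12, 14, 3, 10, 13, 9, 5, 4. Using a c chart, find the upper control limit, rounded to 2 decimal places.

18.75

c̄ = (3 + 8 + 11 + 2 + 13 + 11 + 10 + 10 + 15 + 10 + 10 + 11 + 16 + 9 + 12 + 14 + 3 + 10 + 13 + 9 + 5 + 4) / 22 = 209 / 22 = 9.5000
UCL = c̄ + 3√c̄ = 9.5000 + 3 × √9.5000 = 9.5000 + 3 × 3.0822 = 18.7466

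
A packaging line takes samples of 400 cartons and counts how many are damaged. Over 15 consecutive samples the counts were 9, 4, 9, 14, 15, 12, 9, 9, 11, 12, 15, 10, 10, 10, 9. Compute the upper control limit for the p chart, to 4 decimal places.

p̄ = Σdᵢ / (k·n) = 158 / (15 × 400) = 0.02633
UCL = p̄ + 3·√(p̄(1−p̄)/n) = 0.02633 + 3 × √(0.02633×0.97367/400) = 0.02633 + 3 × 0.00801 = 0.05035

0.0504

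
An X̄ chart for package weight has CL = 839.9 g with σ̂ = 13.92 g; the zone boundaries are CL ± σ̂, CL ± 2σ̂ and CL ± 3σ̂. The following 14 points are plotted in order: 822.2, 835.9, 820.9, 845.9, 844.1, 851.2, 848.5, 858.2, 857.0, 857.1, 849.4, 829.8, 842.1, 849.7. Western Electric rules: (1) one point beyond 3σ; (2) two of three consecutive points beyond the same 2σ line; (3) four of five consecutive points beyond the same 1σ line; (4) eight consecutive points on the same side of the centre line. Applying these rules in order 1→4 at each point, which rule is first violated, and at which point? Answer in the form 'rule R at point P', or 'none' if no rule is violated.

Zone of each point (C = within 1σ̂, B = 1σ̂–2σ̂, A = 2σ̂–3σ̂, * = beyond 3σ̂; sign = side of CL): 1:-B, 2:-C, 3:-B, 4:+C, 5:+C, 6:+C, 7:+C, 8:+B, 9:+B, 10:+B, 11:+C, 12:-C, 13:+C, 14:+C
Rule 4 (eight consecutive points on the same side of the centre line) is satisfied at point 11.

rule 4 at point 11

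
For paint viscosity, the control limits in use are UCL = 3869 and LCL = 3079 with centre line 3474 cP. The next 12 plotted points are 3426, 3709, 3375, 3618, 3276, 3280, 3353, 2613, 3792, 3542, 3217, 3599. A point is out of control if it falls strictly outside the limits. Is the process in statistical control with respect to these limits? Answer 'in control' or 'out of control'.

out of control

Compare each point to [3079, 3869]: sample 8 = 2613 < LCL.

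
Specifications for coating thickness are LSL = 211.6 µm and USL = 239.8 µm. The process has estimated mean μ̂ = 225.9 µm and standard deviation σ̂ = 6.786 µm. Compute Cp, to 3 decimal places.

0.693

Cp = (USL − LSL) / (6σ̂) = (239.8 − 211.6) / (6 × 6.786) = 28.2000 / 40.7160 = 0.6926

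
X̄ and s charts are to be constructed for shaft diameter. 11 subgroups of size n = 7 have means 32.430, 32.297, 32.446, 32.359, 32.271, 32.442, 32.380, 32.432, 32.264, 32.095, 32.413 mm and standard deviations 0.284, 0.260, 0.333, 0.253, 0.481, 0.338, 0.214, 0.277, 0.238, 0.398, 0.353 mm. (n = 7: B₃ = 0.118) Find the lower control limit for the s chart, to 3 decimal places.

s̄ = (0.284 + 0.260 + 0.333 + 0.253 + 0.481 + 0.338 + 0.214 + 0.277 + 0.238 + 0.398 + 0.353) / 11 = 0.3117
LCL_s = B₃·s̄ = 0.118 × 0.3117 = 0.0368

0.037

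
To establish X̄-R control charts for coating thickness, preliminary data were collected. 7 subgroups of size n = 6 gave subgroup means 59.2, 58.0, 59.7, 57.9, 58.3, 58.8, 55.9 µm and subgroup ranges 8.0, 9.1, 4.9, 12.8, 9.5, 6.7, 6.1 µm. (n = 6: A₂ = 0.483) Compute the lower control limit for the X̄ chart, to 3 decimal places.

54.317

X̄̄ = (59.2 + 58.0 + 59.7 + 57.9 + 58.3 + 58.8 + 55.9) / 7 = 407.8000 / 7 = 58.2571
R̄ = (8.0 + 9.1 + 4.9 + 12.8 + 9.5 + 6.7 + 6.1) / 7 = 57.1000 / 7 = 8.1571
LCL = X̄̄ − A₂·R̄ = 58.2571 − 0.483 × 8.1571 = 54.3172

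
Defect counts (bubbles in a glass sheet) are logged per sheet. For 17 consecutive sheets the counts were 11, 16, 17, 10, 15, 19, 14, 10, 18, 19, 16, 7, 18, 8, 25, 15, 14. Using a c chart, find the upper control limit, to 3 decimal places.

c̄ = (11 + 16 + 17 + 10 + 15 + 19 + 14 + 10 + 18 + 19 + 16 + 7 + 18 + 8 + 25 + 15 + 14) / 17 = 252 / 17 = 14.8235
UCL = c̄ + 3√c̄ = 14.8235 + 3 × √14.8235 = 14.8235 + 3 × 3.8501 = 26.3739

26.374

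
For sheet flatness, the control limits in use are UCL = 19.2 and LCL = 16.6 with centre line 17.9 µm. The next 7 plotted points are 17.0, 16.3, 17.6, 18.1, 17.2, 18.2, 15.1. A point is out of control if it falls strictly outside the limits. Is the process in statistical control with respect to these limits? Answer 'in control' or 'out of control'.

Compare each point to [16.6, 19.2]: sample 2 = 16.3 < LCL; sample 7 = 15.1 < LCL.

out of control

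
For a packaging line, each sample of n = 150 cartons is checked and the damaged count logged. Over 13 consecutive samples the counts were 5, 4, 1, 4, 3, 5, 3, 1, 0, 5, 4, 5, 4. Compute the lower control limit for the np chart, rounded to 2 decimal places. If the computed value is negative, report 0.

p̄ = Σdᵢ / (k·n) = 44 / (13 × 150) = 0.02256
LCL = np̄ − 3·√(np̄(1−p̄)) = 3.3846 − 3 × 1.8189 = -2.0720 → 0 (negative, so LCL = 0)

0.00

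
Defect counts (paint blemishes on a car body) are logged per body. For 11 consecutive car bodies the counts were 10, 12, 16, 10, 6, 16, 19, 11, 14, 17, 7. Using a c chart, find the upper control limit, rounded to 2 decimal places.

23.17

c̄ = (10 + 12 + 16 + 10 + 6 + 16 + 19 + 11 + 14 + 17 + 7) / 11 = 138 / 11 = 12.5455
UCL = c̄ + 3√c̄ = 12.5455 + 3 × √12.5455 = 12.5455 + 3 × 3.5420 = 23.1713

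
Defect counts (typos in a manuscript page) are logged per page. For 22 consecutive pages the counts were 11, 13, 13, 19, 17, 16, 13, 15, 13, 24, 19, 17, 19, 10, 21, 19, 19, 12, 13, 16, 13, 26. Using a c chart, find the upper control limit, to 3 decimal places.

28.375

c̄ = (11 + 13 + 13 + 19 + 17 + 16 + 13 + 15 + 13 + 24 + 19 + 17 + 19 + 10 + 21 + 19 + 19 + 12 + 13 + 16 + 13 + 26) / 22 = 358 / 22 = 16.2727
UCL = c̄ + 3√c̄ = 16.2727 + 3 × √16.2727 = 16.2727 + 3 × 4.0339 = 28.3746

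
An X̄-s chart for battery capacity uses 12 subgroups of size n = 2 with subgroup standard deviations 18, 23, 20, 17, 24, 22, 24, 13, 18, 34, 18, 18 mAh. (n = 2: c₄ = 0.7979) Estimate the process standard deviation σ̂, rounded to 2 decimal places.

26.01

s̄ = (18 + 23 + 20 + 17 + 24 + 22 + 24 + 13 + 18 + 34 + 18 + 18) / 12 = 20.7500
σ̂ = s̄ / c₄ = 20.7500 / 0.7979 = 26.0058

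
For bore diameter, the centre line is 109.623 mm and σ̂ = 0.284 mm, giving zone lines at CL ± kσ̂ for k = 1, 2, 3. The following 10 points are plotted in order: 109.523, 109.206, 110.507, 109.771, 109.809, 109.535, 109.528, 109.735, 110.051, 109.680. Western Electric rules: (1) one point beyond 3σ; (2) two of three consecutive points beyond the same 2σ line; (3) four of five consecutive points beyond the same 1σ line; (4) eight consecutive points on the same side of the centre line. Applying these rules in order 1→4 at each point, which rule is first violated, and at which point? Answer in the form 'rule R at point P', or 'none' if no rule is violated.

Zone of each point (C = within 1σ̂, B = 1σ̂–2σ̂, A = 2σ̂–3σ̂, * = beyond 3σ̂; sign = side of CL): 1:-C, 2:-B, 3:+*, 4:+C, 5:+C, 6:-C, 7:-C, 8:+C, 9:+B, 10:+C
Rule 1 (one point beyond the 3σ limits) is satisfied at point 3.

rule 1 at point 3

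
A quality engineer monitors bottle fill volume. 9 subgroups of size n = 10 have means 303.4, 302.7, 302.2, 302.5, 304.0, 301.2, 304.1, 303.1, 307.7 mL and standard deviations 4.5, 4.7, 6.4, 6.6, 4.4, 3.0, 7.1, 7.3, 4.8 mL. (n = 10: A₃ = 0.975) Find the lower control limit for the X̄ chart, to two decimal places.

298.15

X̄̄ = (303.4 + 302.7 + 302.2 + 302.5 + 304.0 + 301.2 + 304.1 + 303.1 + 307.7) / 9 = 303.4333
s̄ = (4.5 + 4.7 + 6.4 + 6.6 + 4.4 + 3.0 + 7.1 + 7.3 + 4.8) / 9 = 5.4222
LCL = X̄̄ − A₃·s̄ = 303.4333 − 0.975 × 5.4222 = 298.1467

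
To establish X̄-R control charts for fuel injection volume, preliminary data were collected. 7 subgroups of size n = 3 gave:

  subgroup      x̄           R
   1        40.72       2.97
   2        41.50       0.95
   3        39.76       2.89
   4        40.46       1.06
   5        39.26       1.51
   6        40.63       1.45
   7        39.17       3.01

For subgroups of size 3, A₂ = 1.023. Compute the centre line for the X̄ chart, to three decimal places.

X̄̄ = (40.72 + 41.50 + 39.76 + 40.46 + 39.26 + 40.63 + 39.17) / 7 = 281.5000 / 7 = 40.2143
CL = X̄̄ = 40.2143

40.214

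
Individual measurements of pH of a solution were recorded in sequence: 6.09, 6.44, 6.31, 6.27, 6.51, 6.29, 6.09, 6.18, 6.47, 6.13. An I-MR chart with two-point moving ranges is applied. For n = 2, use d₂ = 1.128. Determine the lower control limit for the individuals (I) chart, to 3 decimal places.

5.717

X̄ = (6.09 + 6.44 + 6.31 + 6.27 + 6.51 + 6.29 + 6.09 + 6.18 + 6.47 + 6.13) / 10 = 6.2780
Moving ranges: 0.35, 0.13, 0.04, 0.24, 0.22, 0.20, 0.09, 0.29, 0.34; M̄R̄ = 1.9000 / 9 = 0.2111
LCL = X̄ − 3·M̄R̄/d₂ = 6.2780 − 3 × 0.2111 / 1.128 = 5.7165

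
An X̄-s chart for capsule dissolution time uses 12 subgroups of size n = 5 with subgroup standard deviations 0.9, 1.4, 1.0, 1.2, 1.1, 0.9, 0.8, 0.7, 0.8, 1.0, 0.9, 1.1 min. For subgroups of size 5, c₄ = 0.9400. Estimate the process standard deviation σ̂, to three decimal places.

s̄ = (0.9 + 1.4 + 1.0 + 1.2 + 1.1 + 0.9 + 0.8 + 0.7 + 0.8 + 1.0 + 0.9 + 1.1) / 12 = 0.9833
σ̂ = s̄ / c₄ = 0.9833 / 0.9400 = 1.0461

1.046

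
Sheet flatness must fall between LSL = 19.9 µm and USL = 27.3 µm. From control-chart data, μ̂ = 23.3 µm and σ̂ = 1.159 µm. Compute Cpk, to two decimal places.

Cpu = (USL − μ̂) / (3σ̂) = (27.3 − 23.3) / (3 × 1.159) = 1.1504; Cpl = (μ̂ − LSL) / (3σ̂) = (23.3 − 19.9) / (3 × 1.159) = 0.9779; Cpk = min(Cpu, Cpl) = 0.9779

0.98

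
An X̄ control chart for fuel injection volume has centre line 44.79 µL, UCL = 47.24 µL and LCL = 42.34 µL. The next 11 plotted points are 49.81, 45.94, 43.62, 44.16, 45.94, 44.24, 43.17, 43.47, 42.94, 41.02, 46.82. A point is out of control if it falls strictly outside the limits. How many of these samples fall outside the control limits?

Compare each point to [42.34, 47.24]: sample 1 = 49.81 > UCL; sample 10 = 41.02 < LCL.

2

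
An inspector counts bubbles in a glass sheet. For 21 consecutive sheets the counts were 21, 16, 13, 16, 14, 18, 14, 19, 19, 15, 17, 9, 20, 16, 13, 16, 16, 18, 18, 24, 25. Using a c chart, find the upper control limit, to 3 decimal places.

29.369

c̄ = (21 + 16 + 13 + 16 + 14 + 18 + 14 + 19 + 19 + 15 + 17 + 9 + 20 + 16 + 13 + 16 + 16 + 18 + 18 + 24 + 25) / 21 = 357 / 21 = 17.0000
UCL = c̄ + 3√c̄ = 17.0000 + 3 × √17.0000 = 17.0000 + 3 × 4.1231 = 29.3693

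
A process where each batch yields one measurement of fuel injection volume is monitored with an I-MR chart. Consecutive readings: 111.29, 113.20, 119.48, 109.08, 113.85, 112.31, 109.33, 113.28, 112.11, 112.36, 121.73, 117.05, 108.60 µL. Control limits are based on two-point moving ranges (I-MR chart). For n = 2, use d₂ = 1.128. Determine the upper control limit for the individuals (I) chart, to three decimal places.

125.715

X̄ = (111.29 + 113.20 + 119.48 + 109.08 + 113.85 + 112.31 + 109.33 + 113.28 + 112.11 + 112.36 + 121.73 + 117.05 + 108.60) / 13 = 113.3592
Moving ranges: 1.91, 6.28, 10.40, 4.77, 1.54, 2.98, 3.95, 1.17, 0.25, 9.37, 4.68, 8.45; M̄R̄ = 55.7500 / 12 = 4.6458
UCL = X̄ + 3·M̄R̄/d₂ = 113.3592 + 3 × 4.6458 / 1.128 = 125.7152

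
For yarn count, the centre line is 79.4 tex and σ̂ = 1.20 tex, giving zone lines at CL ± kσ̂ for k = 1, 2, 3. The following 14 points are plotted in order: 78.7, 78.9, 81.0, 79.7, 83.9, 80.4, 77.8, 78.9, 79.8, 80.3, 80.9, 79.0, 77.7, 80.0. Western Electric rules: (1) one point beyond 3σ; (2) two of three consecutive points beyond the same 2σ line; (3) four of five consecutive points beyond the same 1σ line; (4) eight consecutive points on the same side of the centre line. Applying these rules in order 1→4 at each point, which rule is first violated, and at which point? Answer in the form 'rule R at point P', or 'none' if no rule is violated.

Zone of each point (C = within 1σ̂, B = 1σ̂–2σ̂, A = 2σ̂–3σ̂, * = beyond 3σ̂; sign = side of CL): 1:-C, 2:-C, 3:+B, 4:+C, 5:+*, 6:+C, 7:-B, 8:-C, 9:+C, 10:+C, 11:+B, 12:-C, 13:-B, 14:+C
Rule 1 (one point beyond the 3σ limits) is satisfied at point 5.

rule 1 at point 5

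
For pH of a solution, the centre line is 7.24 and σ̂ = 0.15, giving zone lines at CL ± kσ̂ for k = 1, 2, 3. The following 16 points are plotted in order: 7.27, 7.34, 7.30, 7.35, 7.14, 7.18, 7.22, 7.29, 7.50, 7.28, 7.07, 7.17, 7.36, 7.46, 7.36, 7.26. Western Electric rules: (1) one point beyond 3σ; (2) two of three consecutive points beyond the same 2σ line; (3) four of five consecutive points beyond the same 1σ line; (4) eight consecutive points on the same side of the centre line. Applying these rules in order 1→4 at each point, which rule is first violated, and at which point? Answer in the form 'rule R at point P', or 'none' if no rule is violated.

none

Zone of each point (C = within 1σ̂, B = 1σ̂–2σ̂, A = 2σ̂–3σ̂, * = beyond 3σ̂; sign = side of CL): 1:+C, 2:+C, 3:+C, 4:+C, 5:-C, 6:-C, 7:-C, 8:+C, 9:+B, 10:+C, 11:-B, 12:-C, 13:+C, 14:+B, 15:+C, 16:+C
No rule fires across all 16 points.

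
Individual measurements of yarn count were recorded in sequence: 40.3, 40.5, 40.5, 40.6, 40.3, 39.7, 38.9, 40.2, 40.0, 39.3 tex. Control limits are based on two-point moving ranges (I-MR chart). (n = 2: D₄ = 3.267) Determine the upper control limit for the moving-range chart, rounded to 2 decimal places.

1.52

Moving ranges: 0.2, 0.0, 0.1, 0.3, 0.6, 0.8, 1.3, 0.2, 0.7; M̄R̄ = 4.2000 / 9 = 0.4667
UCL_MR = D₄·M̄R̄ = 3.267 × 0.4667 = 1.5246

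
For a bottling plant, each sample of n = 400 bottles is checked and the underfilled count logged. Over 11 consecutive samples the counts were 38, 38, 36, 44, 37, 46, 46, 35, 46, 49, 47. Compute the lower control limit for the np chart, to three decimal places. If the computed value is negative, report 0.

p̄ = Σdᵢ / (k·n) = 462 / (11 × 400) = 0.10500
LCL = np̄ − 3·√(np̄(1−p̄)) = 42.0000 − 3 × 6.1311 = 23.6068

23.607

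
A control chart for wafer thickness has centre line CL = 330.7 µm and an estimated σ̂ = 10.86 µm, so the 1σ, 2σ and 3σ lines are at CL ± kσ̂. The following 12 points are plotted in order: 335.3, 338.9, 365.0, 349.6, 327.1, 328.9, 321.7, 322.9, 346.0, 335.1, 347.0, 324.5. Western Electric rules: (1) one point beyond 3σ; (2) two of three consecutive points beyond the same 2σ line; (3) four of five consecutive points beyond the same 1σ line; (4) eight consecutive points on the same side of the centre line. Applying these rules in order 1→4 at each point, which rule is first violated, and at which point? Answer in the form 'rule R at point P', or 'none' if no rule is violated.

rule 1 at point 3

Zone of each point (C = within 1σ̂, B = 1σ̂–2σ̂, A = 2σ̂–3σ̂, * = beyond 3σ̂; sign = side of CL): 1:+C, 2:+C, 3:+*, 4:+B, 5:-C, 6:-C, 7:-C, 8:-C, 9:+B, 10:+C, 11:+B, 12:-C
Rule 1 (one point beyond the 3σ limits) is satisfied at point 3.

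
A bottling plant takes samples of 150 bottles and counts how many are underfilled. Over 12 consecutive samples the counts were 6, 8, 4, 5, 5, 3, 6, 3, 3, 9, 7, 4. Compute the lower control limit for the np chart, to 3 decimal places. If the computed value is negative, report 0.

0.000

p̄ = Σdᵢ / (k·n) = 63 / (12 × 150) = 0.03500
LCL = np̄ − 3·√(np̄(1−p̄)) = 5.2500 − 3 × 2.2508 = -1.5025 → 0 (negative, so LCL = 0)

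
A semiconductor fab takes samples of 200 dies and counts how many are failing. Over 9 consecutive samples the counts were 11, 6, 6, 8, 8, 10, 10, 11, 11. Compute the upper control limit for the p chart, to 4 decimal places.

0.0890

p̄ = Σdᵢ / (k·n) = 81 / (9 × 200) = 0.04500
UCL = p̄ + 3·√(p̄(1−p̄)/n) = 0.04500 + 3 × √(0.04500×0.95500/200) = 0.04500 + 3 × 0.01466 = 0.08898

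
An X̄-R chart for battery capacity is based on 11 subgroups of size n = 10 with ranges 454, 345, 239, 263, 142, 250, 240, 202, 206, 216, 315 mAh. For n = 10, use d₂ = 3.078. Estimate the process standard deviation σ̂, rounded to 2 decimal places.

84.82

R̄ = (454 + 345 + 239 + 263 + 142 + 250 + 240 + 202 + 206 + 216 + 315) / 11 = 261.0909
σ̂ = R̄ / d₂ = 261.0909 / 3.078 = 84.8249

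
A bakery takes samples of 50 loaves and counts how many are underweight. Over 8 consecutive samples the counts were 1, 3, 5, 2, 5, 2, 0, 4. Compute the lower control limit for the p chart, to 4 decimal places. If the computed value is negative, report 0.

p̄ = Σdᵢ / (k·n) = 22 / (8 × 50) = 0.05500
LCL = p̄ − 3·√(p̄(1−p̄)/n) = 0.05500 − 3 × 0.03224 = -0.04172 → 0 (negative, so LCL = 0)

0.0000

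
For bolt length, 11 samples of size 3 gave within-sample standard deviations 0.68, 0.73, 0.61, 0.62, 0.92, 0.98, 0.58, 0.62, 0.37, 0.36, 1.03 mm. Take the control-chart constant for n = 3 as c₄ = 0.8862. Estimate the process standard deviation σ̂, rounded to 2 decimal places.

0.77

s̄ = (0.68 + 0.73 + 0.61 + 0.62 + 0.92 + 0.98 + 0.58 + 0.62 + 0.37 + 0.36 + 1.03) / 11 = 0.6818
σ̂ = s̄ / c₄ = 0.6818 / 0.8862 = 0.7694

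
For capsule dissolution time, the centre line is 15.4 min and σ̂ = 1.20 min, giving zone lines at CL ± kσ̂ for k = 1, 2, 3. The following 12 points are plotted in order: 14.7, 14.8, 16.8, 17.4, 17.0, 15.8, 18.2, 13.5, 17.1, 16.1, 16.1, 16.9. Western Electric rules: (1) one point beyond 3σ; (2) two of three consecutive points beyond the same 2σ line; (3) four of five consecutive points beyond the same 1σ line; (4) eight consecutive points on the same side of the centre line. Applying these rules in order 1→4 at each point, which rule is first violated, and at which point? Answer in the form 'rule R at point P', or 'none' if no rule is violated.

rule 3 at point 7

Zone of each point (C = within 1σ̂, B = 1σ̂–2σ̂, A = 2σ̂–3σ̂, * = beyond 3σ̂; sign = side of CL): 1:-C, 2:-C, 3:+B, 4:+B, 5:+B, 6:+C, 7:+A, 8:-B, 9:+B, 10:+C, 11:+C, 12:+B
Rule 3 (four of five consecutive points beyond the same 1σ limit) is satisfied at point 7.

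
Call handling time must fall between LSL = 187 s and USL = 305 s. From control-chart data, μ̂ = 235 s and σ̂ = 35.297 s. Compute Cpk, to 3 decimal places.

0.453

Cpu = (USL − μ̂) / (3σ̂) = (305 − 235) / (3 × 35.297) = 0.6611; Cpl = (μ̂ − LSL) / (3σ̂) = (235 − 187) / (3 × 35.297) = 0.4533; Cpk = min(Cpu, Cpl) = 0.4533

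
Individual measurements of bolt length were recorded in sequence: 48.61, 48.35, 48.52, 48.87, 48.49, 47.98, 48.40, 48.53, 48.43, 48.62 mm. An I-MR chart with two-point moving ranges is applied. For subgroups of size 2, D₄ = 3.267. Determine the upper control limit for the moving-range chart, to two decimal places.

0.91

Moving ranges: 0.26, 0.17, 0.35, 0.38, 0.51, 0.42, 0.13, 0.10, 0.19; M̄R̄ = 2.5100 / 9 = 0.2789
UCL_MR = D₄·M̄R̄ = 3.267 × 0.2789 = 0.9111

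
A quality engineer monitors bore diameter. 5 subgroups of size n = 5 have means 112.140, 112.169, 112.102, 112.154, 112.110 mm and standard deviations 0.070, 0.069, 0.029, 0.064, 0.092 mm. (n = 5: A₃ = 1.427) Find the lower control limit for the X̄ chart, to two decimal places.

112.04

X̄̄ = (112.140 + 112.169 + 112.102 + 112.154 + 112.110) / 5 = 112.1350
s̄ = (0.070 + 0.069 + 0.029 + 0.064 + 0.092) / 5 = 0.0648
LCL = X̄̄ − A₃·s̄ = 112.1350 − 1.427 × 0.0648 = 112.0425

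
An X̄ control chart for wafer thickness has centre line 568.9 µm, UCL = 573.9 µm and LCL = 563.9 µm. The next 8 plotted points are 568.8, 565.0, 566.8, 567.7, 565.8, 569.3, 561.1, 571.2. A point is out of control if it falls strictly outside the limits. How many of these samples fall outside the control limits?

1

Compare each point to [563.9, 573.9]: sample 7 = 561.1 < LCL.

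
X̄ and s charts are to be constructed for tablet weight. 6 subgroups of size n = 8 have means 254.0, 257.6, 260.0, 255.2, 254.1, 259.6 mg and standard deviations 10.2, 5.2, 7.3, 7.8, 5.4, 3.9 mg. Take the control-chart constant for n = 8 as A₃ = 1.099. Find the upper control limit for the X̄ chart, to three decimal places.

264.040

X̄̄ = (254.0 + 257.6 + 260.0 + 255.2 + 254.1 + 259.6) / 6 = 256.7500
s̄ = (10.2 + 5.2 + 7.3 + 7.8 + 5.4 + 3.9) / 6 = 6.6333
UCL = X̄̄ + A₃·s̄ = 256.7500 + 1.099 × 6.6333 = 264.0400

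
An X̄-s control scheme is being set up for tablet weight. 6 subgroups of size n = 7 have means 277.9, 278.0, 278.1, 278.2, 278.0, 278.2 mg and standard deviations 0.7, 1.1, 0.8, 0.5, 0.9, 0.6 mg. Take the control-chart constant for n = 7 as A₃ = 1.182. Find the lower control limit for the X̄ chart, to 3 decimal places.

277.160

X̄̄ = (277.9 + 278.0 + 278.1 + 278.2 + 278.0 + 278.2) / 6 = 278.0667
s̄ = (0.7 + 1.1 + 0.8 + 0.5 + 0.9 + 0.6) / 6 = 0.7667
LCL = X̄̄ − A₃·s̄ = 278.0667 − 1.182 × 0.7667 = 277.1605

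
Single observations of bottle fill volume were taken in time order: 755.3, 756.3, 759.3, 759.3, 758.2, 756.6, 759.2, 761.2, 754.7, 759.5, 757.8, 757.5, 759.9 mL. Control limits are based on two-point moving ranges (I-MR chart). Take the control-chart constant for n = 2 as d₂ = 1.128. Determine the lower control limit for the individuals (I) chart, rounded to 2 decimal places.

X̄ = (755.3 + 756.3 + 759.3 + 759.3 + 758.2 + 756.6 + 759.2 + 761.2 + 754.7 + 759.5 + 757.8 + 757.5 + 759.9) / 13 = 758.0615
Moving ranges: 1.0, 3.0, 0.0, 1.1, 1.6, 2.6, 2.0, 6.5, 4.8, 1.7, 0.3, 2.4; M̄R̄ = 27.0000 / 12 = 2.2500
LCL = X̄ − 3·M̄R̄/d₂ = 758.0615 − 3 × 2.2500 / 1.128 = 752.0775

752.08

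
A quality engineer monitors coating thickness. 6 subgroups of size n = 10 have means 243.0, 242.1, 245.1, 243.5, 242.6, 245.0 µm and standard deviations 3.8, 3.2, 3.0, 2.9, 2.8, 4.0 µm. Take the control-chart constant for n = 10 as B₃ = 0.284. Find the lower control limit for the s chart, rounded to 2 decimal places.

s̄ = (3.8 + 3.2 + 3.0 + 2.9 + 2.8 + 4.0) / 6 = 3.2833
LCL_s = B₃·s̄ = 0.284 × 3.2833 = 0.9325

0.93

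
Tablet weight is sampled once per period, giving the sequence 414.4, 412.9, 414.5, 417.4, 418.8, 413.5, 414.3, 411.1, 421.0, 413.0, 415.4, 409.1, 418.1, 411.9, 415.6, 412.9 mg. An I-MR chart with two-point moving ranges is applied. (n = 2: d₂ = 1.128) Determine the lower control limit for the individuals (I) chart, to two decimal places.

X̄ = (414.4 + 412.9 + 414.5 + 417.4 + 418.8 + 413.5 + 414.3 + 411.1 + 421.0 + 413.0 + 415.4 + 409.1 + 418.1 + 411.9 + 415.6 + 412.9) / 16 = 414.6187
Moving ranges: 1.5, 1.6, 2.9, 1.4, 5.3, 0.8, 3.2, 9.9, 8.0, 2.4, 6.3, 9.0, 6.2, 3.7, 2.7; M̄R̄ = 64.9000 / 15 = 4.3267
LCL = X̄ − 3·M̄R̄/d₂ = 414.6187 − 3 × 4.3267 / 1.128 = 403.1117

403.11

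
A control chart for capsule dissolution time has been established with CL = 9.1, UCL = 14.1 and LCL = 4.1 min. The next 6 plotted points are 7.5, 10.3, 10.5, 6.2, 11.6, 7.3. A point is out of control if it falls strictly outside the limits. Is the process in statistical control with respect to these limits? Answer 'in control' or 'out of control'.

in control

All 6 points lie within [4.1, 14.1].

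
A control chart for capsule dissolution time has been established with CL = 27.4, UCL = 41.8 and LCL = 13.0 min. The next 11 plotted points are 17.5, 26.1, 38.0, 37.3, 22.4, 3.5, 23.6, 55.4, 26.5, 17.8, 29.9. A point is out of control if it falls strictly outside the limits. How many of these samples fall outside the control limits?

Compare each point to [13.0, 41.8]: sample 6 = 3.5 < LCL; sample 8 = 55.4 > UCL.

2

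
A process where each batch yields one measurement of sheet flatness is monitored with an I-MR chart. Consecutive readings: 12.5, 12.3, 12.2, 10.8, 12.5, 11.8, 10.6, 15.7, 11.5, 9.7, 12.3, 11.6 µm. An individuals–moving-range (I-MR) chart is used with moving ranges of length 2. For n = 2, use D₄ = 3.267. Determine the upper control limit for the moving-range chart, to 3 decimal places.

Moving ranges: 0.2, 0.1, 1.4, 1.7, 0.7, 1.2, 5.1, 4.2, 1.8, 2.6, 0.7; M̄R̄ = 19.7000 / 11 = 1.7909
UCL_MR = D₄·M̄R̄ = 3.267 × 1.7909 = 5.8509

5.851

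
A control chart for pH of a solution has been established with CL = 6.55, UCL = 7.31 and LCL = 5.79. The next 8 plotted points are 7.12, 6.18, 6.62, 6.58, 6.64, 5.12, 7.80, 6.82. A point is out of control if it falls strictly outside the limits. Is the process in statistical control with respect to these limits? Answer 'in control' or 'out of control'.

Compare each point to [5.79, 7.31]: sample 6 = 5.12 < LCL; sample 7 = 7.80 > UCL.

out of control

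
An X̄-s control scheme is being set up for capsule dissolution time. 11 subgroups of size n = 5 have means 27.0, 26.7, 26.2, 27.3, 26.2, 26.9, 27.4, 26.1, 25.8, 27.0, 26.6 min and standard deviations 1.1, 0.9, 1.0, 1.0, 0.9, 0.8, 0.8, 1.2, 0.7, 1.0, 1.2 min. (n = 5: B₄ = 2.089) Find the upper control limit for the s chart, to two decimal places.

s̄ = (1.1 + 0.9 + 1.0 + 1.0 + 0.9 + 0.8 + 0.8 + 1.2 + 0.7 + 1.0 + 1.2) / 11 = 0.9636
UCL_s = B₄·s̄ = 2.089 × 0.9636 = 2.0130

2.01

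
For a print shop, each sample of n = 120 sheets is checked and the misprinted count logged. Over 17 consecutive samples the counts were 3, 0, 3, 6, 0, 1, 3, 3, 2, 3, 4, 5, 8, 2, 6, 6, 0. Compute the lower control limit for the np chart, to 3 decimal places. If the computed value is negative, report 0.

p̄ = Σdᵢ / (k·n) = 55 / (17 × 120) = 0.02696
LCL = np̄ − 3·√(np̄(1−p̄)) = 3.2353 − 3 × 1.7743 = -2.0875 → 0 (negative, so LCL = 0)

0.000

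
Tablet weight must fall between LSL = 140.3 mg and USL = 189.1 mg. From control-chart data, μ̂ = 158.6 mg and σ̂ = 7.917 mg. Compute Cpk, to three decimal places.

Cpu = (USL − μ̂) / (3σ̂) = (189.1 − 158.6) / (3 × 7.917) = 1.2842; Cpl = (μ̂ − LSL) / (3σ̂) = (158.6 − 140.3) / (3 × 7.917) = 0.7705; Cpk = min(Cpu, Cpl) = 0.7705

0.770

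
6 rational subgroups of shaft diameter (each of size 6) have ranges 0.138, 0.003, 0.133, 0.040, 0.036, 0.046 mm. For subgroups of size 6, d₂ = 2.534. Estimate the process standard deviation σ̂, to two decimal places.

0.03

R̄ = (0.138 + 0.003 + 0.133 + 0.040 + 0.036 + 0.046) / 6 = 0.0660
σ̂ = R̄ / d₂ = 0.0660 / 2.534 = 0.0260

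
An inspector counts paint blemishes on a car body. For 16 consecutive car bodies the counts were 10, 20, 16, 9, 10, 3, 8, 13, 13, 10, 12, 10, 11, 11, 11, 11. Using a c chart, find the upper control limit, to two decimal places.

c̄ = (10 + 20 + 16 + 9 + 10 + 3 + 8 + 13 + 13 + 10 + 12 + 10 + 11 + 11 + 11 + 11) / 16 = 178 / 16 = 11.1250
UCL = c̄ + 3√c̄ = 11.1250 + 3 × √11.1250 = 11.1250 + 3 × 3.3354 = 21.1312

21.13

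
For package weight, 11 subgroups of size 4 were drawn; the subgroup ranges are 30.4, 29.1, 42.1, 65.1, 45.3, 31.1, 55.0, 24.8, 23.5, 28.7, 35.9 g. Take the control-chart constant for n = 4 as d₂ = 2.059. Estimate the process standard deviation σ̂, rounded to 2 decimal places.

R̄ = (30.4 + 29.1 + 42.1 + 65.1 + 45.3 + 31.1 + 55.0 + 24.8 + 23.5 + 28.7 + 35.9) / 11 = 37.3636
σ̂ = R̄ / d₂ = 37.3636 / 2.059 = 18.1465

18.15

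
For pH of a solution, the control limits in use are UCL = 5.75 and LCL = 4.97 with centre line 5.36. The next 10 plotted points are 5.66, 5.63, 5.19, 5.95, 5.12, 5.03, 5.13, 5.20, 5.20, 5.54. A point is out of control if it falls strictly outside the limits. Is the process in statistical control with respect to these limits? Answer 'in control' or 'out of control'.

Compare each point to [4.97, 5.75]: sample 4 = 5.95 > UCL.

out of control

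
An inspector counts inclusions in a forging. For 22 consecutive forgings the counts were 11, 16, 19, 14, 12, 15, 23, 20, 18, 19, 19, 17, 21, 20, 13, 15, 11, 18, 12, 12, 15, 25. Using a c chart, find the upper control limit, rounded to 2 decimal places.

c̄ = (11 + 16 + 19 + 14 + 12 + 15 + 23 + 20 + 18 + 19 + 19 + 17 + 21 + 20 + 13 + 15 + 11 + 18 + 12 + 12 + 15 + 25) / 22 = 365 / 22 = 16.5909
UCL = c̄ + 3√c̄ = 16.5909 + 3 × √16.5909 = 16.5909 + 3 × 4.0732 = 28.8105

28.81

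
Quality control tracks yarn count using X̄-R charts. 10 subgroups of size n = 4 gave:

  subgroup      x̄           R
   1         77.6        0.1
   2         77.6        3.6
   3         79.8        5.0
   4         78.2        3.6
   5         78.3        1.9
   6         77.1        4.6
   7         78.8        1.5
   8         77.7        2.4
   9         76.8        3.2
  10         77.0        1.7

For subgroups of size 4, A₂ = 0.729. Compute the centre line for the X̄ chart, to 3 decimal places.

X̄̄ = (77.6 + 77.6 + 79.8 + 78.2 + 78.3 + 77.1 + 78.8 + 77.7 + 76.8 + 77.0) / 10 = 778.9000 / 10 = 77.8900
CL = X̄̄ = 77.8900

77.890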